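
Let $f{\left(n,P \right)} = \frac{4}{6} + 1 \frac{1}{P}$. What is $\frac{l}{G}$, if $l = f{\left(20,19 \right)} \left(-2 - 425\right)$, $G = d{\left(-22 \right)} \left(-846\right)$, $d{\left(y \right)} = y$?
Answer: $- \frac{17507}{1060884} \approx -0.016502$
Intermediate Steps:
$f{\left(n,P \right)} = \frac{2}{3} + \frac{1}{P}$ ($f{\left(n,P \right)} = 4 \cdot \frac{1}{6} + \frac{1}{P} = \frac{2}{3} + \frac{1}{P}$)
$G = 18612$ ($G = \left(-22\right) \left(-846\right) = 18612$)
$l = - \frac{17507}{57}$ ($l = \left(\frac{2}{3} + \frac{1}{19}\right) \left(-2 - 425\right) = \left(\frac{2}{3} + \frac{1}{19}\right) \left(-427\right) = \frac{41}{57} \left(-427\right) = - \frac{17507}{57} \approx -307.14$)
$\frac{l}{G} = - \frac{17507}{57 \cdot 18612} = \left(- \frac{17507}{57}\right) \frac{1}{18612} = - \frac{17507}{1060884}$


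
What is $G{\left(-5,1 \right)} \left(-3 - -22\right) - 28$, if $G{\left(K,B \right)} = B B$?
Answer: $-9$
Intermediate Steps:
$G{\left(K,B \right)} = B^{2}$
$G{\left(-5,1 \right)} \left(-3 - -22\right) - 28 = 1^{2} \left(-3 - -22\right) - 28 = 1 \left(-3 + 22\right) - 28 = 1 \cdot 19 - 28 = 19 - 28 = -9$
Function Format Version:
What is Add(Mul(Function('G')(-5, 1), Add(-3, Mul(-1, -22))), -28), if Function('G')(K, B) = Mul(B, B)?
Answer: -9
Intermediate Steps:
Function('G')(K, B) = Pow(B, 2)
Add(Mul(Function('G')(-5, 1), Add(-3, Mul(-1, -22))), -28) = Add(Mul(Pow(1, 2), Add(-3, Mul(-1, -22))), -28) = Add(Mul(1, Add(-3, 22)), -28) = Add(Mul(1, 19), -28) = Add(19, -28) = -9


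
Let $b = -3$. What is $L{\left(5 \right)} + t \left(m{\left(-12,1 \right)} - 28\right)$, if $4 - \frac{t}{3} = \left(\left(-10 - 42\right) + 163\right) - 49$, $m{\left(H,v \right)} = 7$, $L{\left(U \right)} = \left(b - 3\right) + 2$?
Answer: $3650$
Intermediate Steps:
$L{\left(U \right)} = -4$ ($L{\left(U \right)} = \left(-3 - 3\right) + 2 = -6 + 2 = -4$)
$t = -174$ ($t = 12 - 3 \left(\left(\left(-10 - 42\right) + 163\right) - 49\right) = 12 - 3 \left(\left(-52 + 163\right) - 49\right) = 12 - 3 \left(111 - 49\right) = 12 - 186 = -174$)
$L{\left(5 \right)} + t \left(m{\left(-12,1 \right)} - 28\right) = -4 - 174 \left(7 - 28\right) = -4 - -3654 = -4 + 3654 = 3650$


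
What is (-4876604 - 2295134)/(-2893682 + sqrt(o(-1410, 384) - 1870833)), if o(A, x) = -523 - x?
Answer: 5188182289829/2093349347216 + 3585869*I*sqrt(467935)/2093349347216 ≈ 2.4784 + 0.0011718*I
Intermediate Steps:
(-4876604 - 2295134)/(-2893682 + sqrt(o(-1410, 384) - 1870833)) = (-4876604 - 2295134)/(-2893682 + sqrt((-523 - 1*384) - 1870833)) = -7171738/(-2893682 + sqrt((-523 - 384) - 1870833)) = -7171738/(-2893682 + sqrt(-907 - 1870833)) = -7171738/(-2893682 + sqrt(-1871740)) = -7171738/(-2893682 + 2*I*sqrt(467935))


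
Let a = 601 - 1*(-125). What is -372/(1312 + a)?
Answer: -186/1019 ≈ -0.18253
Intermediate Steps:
a = 726 (a = 601 + 125 = 726)
-372/(1312 + a) = -372/(1312 + 726) = -372/2038 = (1/2038)*(-372) = -186/1019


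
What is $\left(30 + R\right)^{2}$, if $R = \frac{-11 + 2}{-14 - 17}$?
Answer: $\frac{881721}{961} \approx 917.5$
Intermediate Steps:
$R = \frac{9}{31}$ ($R = - \frac{9}{-31} = \left(-9\right) \left(- \frac{1}{31}\right) = \frac{9}{31} \approx 0.29032$)
$\left(30 + R\right)^{2} = \left(30 + \frac{9}{31}\right)^{2} = \left(\frac{939}{31}\right)^{2} = \frac{881721}{961}$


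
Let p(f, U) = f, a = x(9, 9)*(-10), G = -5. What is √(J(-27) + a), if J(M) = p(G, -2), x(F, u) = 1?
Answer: I*√15 ≈ 3.873*I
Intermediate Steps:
a = -10 (a = 1*(-10) = -10)
J(M) = -5
√(J(-27) + a) = √(-5 - 10) = √(-15) = I*√15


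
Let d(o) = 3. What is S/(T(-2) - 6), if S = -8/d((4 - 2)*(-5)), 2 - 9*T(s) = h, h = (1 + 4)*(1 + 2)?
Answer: 24/67 ≈ 0.35821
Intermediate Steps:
h = 15 (h = 5*3 = 15)
T(s) = -13/9 (T(s) = 2/9 - ⅑*15 = 2/9 - 5/3 = -13/9)
S = -8/3 ≈ -2.6667
S/(T(-2) - 6) = -8/3/(-13/9 - 6) = -8/3/(-67/9) = -9/67*(-8/3) = 24/67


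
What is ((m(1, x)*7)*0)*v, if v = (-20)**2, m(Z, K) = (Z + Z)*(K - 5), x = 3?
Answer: 0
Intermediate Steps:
m(Z, K) = 2*Z*(-5 + K) (m(Z, K) = (2*Z)*(-5 + K) = 2*Z*(-5 + K))
v = 400
((m(1, x)*7)*0)*v = (((2*1*(-5 + 3))*7)*0)*400 = (((2*1*(-2))*7)*0)*400 = (-4*7*0)*400 = -28*0*400 = 0*400 = 0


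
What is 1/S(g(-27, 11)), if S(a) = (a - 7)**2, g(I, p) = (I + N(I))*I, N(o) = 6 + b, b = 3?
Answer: 1/229441 ≈ 4.3584e-6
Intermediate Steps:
N(o) = 9 (N(o) = 6 + 3 = 9)
g(I, p) = I*(9 + I) (g(I, p) = (I + 9)*I = (9 + I)*I = I*(9 + I))
S(a) = (-7 + a)**2
1/S(g(-27, 11)) = 1/((-7 - 27*(9 - 27))**2) = 1/((-7 - 27*(-18))**2) = 1/((-7 + 486)**2) = 1/(479**2) = 1/229441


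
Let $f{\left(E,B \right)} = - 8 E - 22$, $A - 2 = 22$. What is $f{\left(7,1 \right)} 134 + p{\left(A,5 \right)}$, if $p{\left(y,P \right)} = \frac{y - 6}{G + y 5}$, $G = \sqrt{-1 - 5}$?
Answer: $\frac{6 \left(- 1742 \sqrt{6} + 209037 i\right)}{\sqrt{6} - 120 i} \approx -10452.0 - 0.0030606 i$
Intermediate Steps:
$A = 24$ ($A = 2 + 22 = 24$)
$G = i \sqrt{6}$ ($G = \sqrt{-6} = i \sqrt{6} \approx 2.4495 i$)
$f{\left(E,B \right)} = -22 - 8 E$
$p{\left(y,P \right)} = \frac{-6 + y}{5 y + i \sqrt{6}}$ ($p{\left(y,P \right)} = \frac{y - 6}{i \sqrt{6} + y 5} = \frac{-6 + y}{i \sqrt{6} + 5 y} = \frac{-6 + y}{5 y + i \sqrt{6}}$)
$f{\left(7,1 \right)} 134 + p{\left(A,5 \right)} = \left(-22 - 56\right) 134 + \frac{-6 + 24}{5 \cdot 24 + i \sqrt{6}} = \left(-22 - 56\right) 134 + \frac{1}{120 + i \sqrt{6}} \cdot 18 = \left(-78\right) 134 + \frac{18}{120 + i \sqrt{6}} = -10452 + \frac{18}{120 + i \sqrt{6}}$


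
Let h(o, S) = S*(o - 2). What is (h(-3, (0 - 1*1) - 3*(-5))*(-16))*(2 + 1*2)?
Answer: 4480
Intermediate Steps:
h(o, S) = S*(-2 + o)
(h(-3, (0 - 1*1) - 3*(-5))*(-16))*(2 + 1*2) = ((((0 - 1*1) - 3*(-5))*(-2 - 3))*(-16))*(2 + 1*2) = ((((0 - 1) + 15)*(-5))*(-16))*(2 + 2) = (((-1 + 15)*(-5))*(-16))*4 = ((14*(-5))*(-16))*4 = -70*(-16)*4 = 1120*4 = 4480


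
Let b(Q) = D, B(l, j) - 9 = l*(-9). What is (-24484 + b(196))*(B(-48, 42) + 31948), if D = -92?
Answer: -795992064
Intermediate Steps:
B(l, j) = 9 - 9*l (B(l, j) = 9 + l*(-9) = 9 - 9*l)
b(Q) = -92
(-24484 + b(196))*(B(-48, 42) + 31948) = (-24484 - 92)*((9 - 9*(-48)) + 31948) = -24576*((9 + 432) + 31948) = -24576*(441 + 31948) = -24576*32389 = -795992064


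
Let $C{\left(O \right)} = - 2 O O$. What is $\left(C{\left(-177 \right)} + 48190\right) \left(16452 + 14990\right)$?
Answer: $-454902856$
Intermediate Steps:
$C{\left(O \right)} = - 2 O^{2}$
$\left(C{\left(-177 \right)} + 48190\right) \left(16452 + 14990\right) = \left(- 2 \left(-177\right)^{2} + 48190\right) \left(16452 + 14990\right) = \left(\left(-2\right) 31329 + 48190\right) 31442 = \left(-62658 + 48190\right) 31442 = \left(-14468\right) 31442 = -454902856$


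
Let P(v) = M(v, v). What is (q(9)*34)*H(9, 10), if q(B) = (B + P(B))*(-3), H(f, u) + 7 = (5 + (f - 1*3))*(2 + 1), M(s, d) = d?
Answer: -47736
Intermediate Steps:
P(v) = v
H(f, u) = -1 + 3*f (H(f, u) = -7 + (5 + (f - 1*3))*(2 + 1) = -7 + (5 + (f - 3))*3 = -7 + (5 + (-3 + f))*3 = -7 + (2 + f)*3 = -7 + (6 + 3*f) = -1 + 3*f)
q(B) = -6*B (q(B) = (B + B)*(-3) = (2*B)*(-3) = -6*B)
(q(9)*34)*H(9, 10) = (-6*9*34)*(-1 + 3*9) = (-54*34)*(-1 + 27) = -1836*26 = -47736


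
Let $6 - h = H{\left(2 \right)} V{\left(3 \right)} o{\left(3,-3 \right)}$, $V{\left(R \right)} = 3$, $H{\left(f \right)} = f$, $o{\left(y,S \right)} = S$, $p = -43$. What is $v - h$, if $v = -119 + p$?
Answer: $-186$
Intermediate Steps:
$h = 24$ ($h = 6 - 2 \cdot 3 \left(-3\right) = 6 - 6 \left(-3\right) = 6 - -18 = 6 + 18 = 24$)
$v = -162$ ($v = -119 - 43 = -162$)
$v - h = -162 - 24 = -186$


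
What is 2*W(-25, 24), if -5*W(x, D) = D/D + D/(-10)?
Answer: 14/25 ≈ 0.56000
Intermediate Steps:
W(x, D) = -⅕ + D/50 (W(x, D) = -(D/D + D/(-10))/5 = -(1 + D*(-⅒))/5 = -(1 - D/10)/5 = -⅕ + D/50)
2*W(-25, 24) = 2*(-⅕ + (1/50)*24) = 2*(-⅕ + 12/25) = 2*(7/25) = 14/25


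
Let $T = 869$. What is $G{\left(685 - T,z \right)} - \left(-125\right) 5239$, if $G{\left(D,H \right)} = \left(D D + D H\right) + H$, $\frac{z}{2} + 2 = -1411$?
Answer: $1205889$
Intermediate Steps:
$z = -2826$ ($z = -4 + 2 \left(-1411\right) = -4 - 2822 = -2826$)
$G{\left(D,H \right)} = H + D^{2} + D H$ ($G{\left(D,H \right)} = \left(D^{2} + D H\right) + H = H + D^{2} + D H$)
$G{\left(685 - T,z \right)} - \left(-125\right) 5239 = \left(-2826 + \left(685 - 869\right)^{2} + \left(685 - 869\right) \left(-2826\right)\right) - \left(-125\right) 5239 = \left(-2826 + \left(685 - 869\right)^{2} + \left(685 - 869\right) \left(-2826\right)\right) - -654875 = \left(-2826 + \left(-184\right)^{2} - -519984\right) + 654875 = \left(-2826 + 33856 + 519984\right) + 654875 = 551014 + 654875 = 1205889$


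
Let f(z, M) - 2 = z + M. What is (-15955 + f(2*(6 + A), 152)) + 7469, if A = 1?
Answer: -8318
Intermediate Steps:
f(z, M) = 2 + M + z (f(z, M) = 2 + (z + M) = 2 + (M + z) = 2 + M + z)
(-15955 + f(2*(6 + A), 152)) + 7469 = (-15955 + (2 + 152 + 2*(6 + 1))) + 7469 = (-15955 + (2 + 152 + 2*7)) + 7469 = (-15955 + (2 + 152 + 14)) + 7469 = (-15955 + 168) + 7469 = -15787 + 7469 = -8318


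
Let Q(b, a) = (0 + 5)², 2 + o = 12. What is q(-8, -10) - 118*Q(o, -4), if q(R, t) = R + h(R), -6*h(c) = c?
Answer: -8870/3 ≈ -2956.7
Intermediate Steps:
o = 10 (o = -2 + 12 = 10)
h(c) = -c/6
Q(b, a) = 25 (Q(b, a) = 5² = 25)
q(R, t) = 5*R/6 (q(R, t) = R - R/6 = 5*R/6)
q(-8, -10) - 118*Q(o, -4) = (⅚)*(-8) - 118*25 = -20/3 - 2950 = -8870/3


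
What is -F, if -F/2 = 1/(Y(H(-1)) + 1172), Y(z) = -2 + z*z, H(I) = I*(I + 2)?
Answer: 2/1171 ≈ 0.0017079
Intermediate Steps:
H(I) = I*(2 + I)
Y(z) = -2 + z²
F = -2/1171 (F = -2/((-2 + (-(2 - 1))²) + 1172) = -2/((-2 + (-1*1)²) + 1172) = -2/((-2 + (-1)²) + 1172) = -2/((-2 + 1) + 1172) = -2/(-1 + 1172) = -2/1171 ≈ -0.0017079)
-F = -1*(-2/1171) = 2/1171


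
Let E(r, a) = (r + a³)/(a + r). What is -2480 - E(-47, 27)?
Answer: -7491/5 ≈ -1498.2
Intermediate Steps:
E(r, a) = (r + a³)/(a + r)
-2480 - E(-47, 27) = -2480 - (-47 + 27³)/(27 - 47) = -2480 - (-47 + 19683)/(-20) = -2480 - (-1)*19636/20 = -2480 - 1*(-4909/5) = -2480 + 4909/5 = -7491/5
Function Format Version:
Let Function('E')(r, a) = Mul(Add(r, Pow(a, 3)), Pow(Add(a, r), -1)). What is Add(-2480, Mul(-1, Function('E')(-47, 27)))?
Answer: Rational(-7491, 5) ≈ -1498.2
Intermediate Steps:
Function('E')(r, a) = Mul(Pow(Add(a, r), -1), Add(r, Pow(a, 3)))
Add(-2480, Mul(-1, Function('E')(-47, 27))) = Add(-2480, Mul(-1, Mul(Pow(Add(27, -47), -1), Add(-47, Pow(27, 3))))) = Add(-2480, Mul(-1, Mul(Pow(-20, -1), Add(-47, 19683)))) = Add(-2480, Mul(-1, Mul(Rational(-1, 20), 19636))) = Add(-2480, Mul(-1, Rational(-4909, 5))) = Add(-2480, Rational(4909, 5)) = Rational(-7491, 5)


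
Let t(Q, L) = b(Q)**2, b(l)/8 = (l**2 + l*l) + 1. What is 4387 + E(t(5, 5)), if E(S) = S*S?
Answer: 27710267683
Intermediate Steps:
b(l) = 8 + 16*l**2 (b(l) = 8*((l**2 + l*l) + 1) = 8*((l**2 + l**2) + 1) = 8*(2*l**2 + 1) = 8*(1 + 2*l**2) = 8 + 16*l**2)
t(Q, L) = (8 + 16*Q**2)**2
E(S) = S**2
4387 + E(t(5, 5)) = 4387 + (64*(1 + 2*5**2)**2)**2 = 4387 + (64*(1 + 2*25)**2)**2 = 4387 + (64*(1 + 50)**2)**2 = 4387 + (64*51**2)**2 = 4387 + (64*2601)**2 = 4387 + 166464**2 = 4387 + 27710263296 = 27710267683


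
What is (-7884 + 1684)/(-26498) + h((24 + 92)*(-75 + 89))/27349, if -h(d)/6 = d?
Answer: -6330908/51763843 ≈ -0.12230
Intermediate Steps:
h(d) = -6*d
(-7884 + 1684)/(-26498) + h((24 + 92)*(-75 + 89))/27349 = (-7884 + 1684)/(-26498) - 6*(24 + 92)*(-75 + 89)/27349 = -6200*(-1/26498) - 696*14*(1/27349) = 3100/13249 - 6*1624*(1/27349) = 3100/13249 - 9744*1/27349 = 3100/13249 - 1392/3907 = -6330908/51763843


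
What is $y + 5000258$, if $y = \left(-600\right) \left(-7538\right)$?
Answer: $9523058$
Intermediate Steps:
$y = 4522800$
$y + 5000258 = 4522800 + 5000258 = 9523058$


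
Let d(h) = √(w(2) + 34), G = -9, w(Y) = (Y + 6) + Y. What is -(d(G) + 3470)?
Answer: -3470 - 2*√11 ≈ -3476.6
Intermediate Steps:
w(Y) = 6 + 2*Y (w(Y) = (6 + Y) + Y = 6 + 2*Y)
d(h) = 2*√11 (d(h) = √((6 + 2*2) + 34) = √((6 + 4) + 34) = √(10 + 34) = √44 = 2*√11)
-(d(G) + 3470) = -(2*√11 + 3470) = -(3470 + 2*√11) = -3470 - 2*√11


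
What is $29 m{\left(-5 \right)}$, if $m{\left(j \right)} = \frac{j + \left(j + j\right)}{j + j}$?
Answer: $\frac{87}{2} \approx 43.5$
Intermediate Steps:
$m{\left(j \right)} = \frac{3}{2}$ ($m{\left(j \right)} = \frac{j + 2 j}{2 j} = 3 j \frac{1}{2 j} = \frac{3}{2}$)
$29 m{\left(-5 \right)} = 29 \cdot \frac{3}{2} = \frac{87}{2}$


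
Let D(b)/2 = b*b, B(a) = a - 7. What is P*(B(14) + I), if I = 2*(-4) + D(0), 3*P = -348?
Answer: 116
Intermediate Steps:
P = -116 (P = (1/3)*(-348) = -116)
B(a) = -7 + a
D(b) = 2*b**2 (D(b) = 2*(b*b) = 2*b**2)
I = -8 (I = 2*(-4) + 2*0**2 = -8 + 2*0 = -8 + 0 = -8)
P*(B(14) + I) = -116*((-7 + 14) - 8) = -116*(7 - 8) = -116*(-1) = 116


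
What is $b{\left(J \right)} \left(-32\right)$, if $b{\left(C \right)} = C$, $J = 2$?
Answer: $-64$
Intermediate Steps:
$b{\left(J \right)} \left(-32\right) = 2 \left(-32\right) = -64$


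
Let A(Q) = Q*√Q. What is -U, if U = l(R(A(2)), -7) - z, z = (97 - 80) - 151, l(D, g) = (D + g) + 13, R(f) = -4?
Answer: -136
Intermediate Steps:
A(Q) = Q^(3/2)
l(D, g) = 13 + D + g
z = -134 (z = 17 - 151 = -134)
U = 136 (U = (13 - 4 - 7) - 1*(-134) = 2 + 134 = 136)
-U = -1*136 = -136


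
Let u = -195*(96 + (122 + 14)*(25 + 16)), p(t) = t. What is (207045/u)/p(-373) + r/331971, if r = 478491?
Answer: 4388257603987/3043457897896 ≈ 1.4419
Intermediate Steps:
u = -1106040 (u = -195*(96 + 136*41) = -195*(96 + 5576) = -195*5672 = -1106040)
(207045/u)/p(-373) + r/331971 = (207045/(-1106040))/(-373) + 478491/331971 = (207045*(-1/1106040))*(-1/373) + 478491*(1/331971) = -13803/73736*(-1/373) + 159497/110657 = 13803/27503528 + 159497/110657 = 4388257603987/3043457897896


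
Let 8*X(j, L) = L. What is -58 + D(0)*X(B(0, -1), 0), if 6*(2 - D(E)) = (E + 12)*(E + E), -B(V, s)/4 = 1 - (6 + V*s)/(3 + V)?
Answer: -58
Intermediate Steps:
B(V, s) = -4 + 4*(6 + V*s)/(3 + V) (B(V, s) = -4*(1 - (6 + V*s)/(3 + V)) = -4 + 4*(6 + V*s)/(3 + V))
D(E) = 2 - E*(12 + E)/3 (D(E) = 2 - (E + 12)*(E + E)/6 = 2 - (12 + E)*2*E/6 = 2 - E*(12 + E)/3)
X(j, L) = L/8
-58 + D(0)*X(B(0, -1), 0) = -58 + (2 - 4*0 - 1/3*0**2)*((1/8)*0) = -58 + (2 + 0 - 1/3*0)*0 = -58 + (2 + 0 + 0)*0 = -58 + 2*0 = -58 + 0 = -58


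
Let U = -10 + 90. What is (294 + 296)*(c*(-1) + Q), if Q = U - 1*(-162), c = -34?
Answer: 162840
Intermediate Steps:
U = 80
Q = 242 (Q = 80 - 1*(-162) = 80 + 162 = 242)
(294 + 296)*(c*(-1) + Q) = (294 + 296)*(-34*(-1) + 242) = 590*(34 + 242) = 590*276 = 162840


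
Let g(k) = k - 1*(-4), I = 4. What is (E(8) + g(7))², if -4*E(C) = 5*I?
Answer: 36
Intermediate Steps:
g(k) = 4 + k (g(k) = k + 4 = 4 + k)
E(C) = -5 (E(C) = -5*4/4 = -¼*20 = -5)
(E(8) + g(7))² = (-5 + (4 + 7))² = (-5 + 11)² = 6² = 36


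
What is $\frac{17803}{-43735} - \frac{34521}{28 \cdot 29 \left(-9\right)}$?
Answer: $\frac{459890537}{106538460} \approx 4.3167$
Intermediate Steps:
$\frac{17803}{-43735} - \frac{34521}{28 \cdot 29 \left(-9\right)} = 17803 \left(- \frac{1}{43735}\right) - \frac{34521}{812 \left(-9\right)} = - \frac{17803}{43735} - \frac{34521}{-7308} = - \frac{17803}{43735} - - \frac{11507}{2436} = - \frac{17803}{43735} + \frac{11507}{2436} = \frac{459890537}{106538460}$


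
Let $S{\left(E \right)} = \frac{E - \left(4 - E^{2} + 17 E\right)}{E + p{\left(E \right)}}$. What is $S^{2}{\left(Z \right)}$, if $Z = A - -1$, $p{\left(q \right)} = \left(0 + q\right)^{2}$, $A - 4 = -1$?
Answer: $\frac{169}{25} \approx 6.76$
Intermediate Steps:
$A = 3$ ($A = 4 - 1 = 3$)
$p{\left(q \right)} = q^{2}$
$Z = 4$ ($Z = 3 - -1 = 3 + 1 = 4$)
$S{\left(E \right)} = \frac{-4 + E^{2} - 16 E}{E + E^{2}}$ ($S{\left(E \right)} = \frac{E - \left(4 - E^{2} + 17 E\right)}{E + E^{2}} = \frac{-4 + E^{2} - 16 E}{E + E^{2}}$)
$S^{2}{\left(Z \right)} = \left(\frac{-4 + 4^{2} - 64}{4 \left(1 + 4\right)}\right)^{2} = \left(\frac{-4 + 16 - 64}{4 \cdot 5}\right)^{2} = \left(\frac{1}{4} \cdot \frac{1}{5} \left(-52\right)\right)^{2} = \left(- \frac{13}{5}\right)^{2} = \frac{169}{25}$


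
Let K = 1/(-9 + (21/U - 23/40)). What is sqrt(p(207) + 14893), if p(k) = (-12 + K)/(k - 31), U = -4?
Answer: 3*sqrt(281638763549)/13046 ≈ 122.04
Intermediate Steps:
K = -40/593 (K = 1/(-9 + (21/(-4) - 23/40)) = 1/(-9 + (21*(-1/4) - 23*1/40)) = 1/(-9 + (-21/4 - 23/40)) = 1/(-9 - 233/40) = 1/(-593/40) = -40/593 ≈ -0.067454)
p(k) = -7156/(593*(-31 + k)) (p(k) = (-12 - 40/593)/(k - 31) = -7156/(593*(-31 + k)))
sqrt(p(207) + 14893) = sqrt(-7156/(-18383 + 593*207) + 14893) = sqrt(-7156/(-18383 + 122751) + 14893) = sqrt(-7156/104368 + 14893) = sqrt(-7156*1/104368 + 14893) = sqrt(-1789/26092 + 14893) = sqrt(388586367/26092) = 3*sqrt(281638763549)/13046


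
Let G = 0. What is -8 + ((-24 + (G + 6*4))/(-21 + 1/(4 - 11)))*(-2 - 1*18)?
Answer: -8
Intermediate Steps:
-8 + ((-24 + (G + 6*4))/(-21 + 1/(4 - 11)))*(-2 - 1*18) = -8 + ((-24 + (0 + 6*4))/(-21 + 1/(4 - 11)))*(-2 - 1*18) = -8 + ((-24 + (0 + 24))/(-21 + 1/(-7)))*(-2 - 18) = -8 + ((-24 + 24)/(-21 - ⅐))*(-20) = -8 + (0/(-148/7))*(-20) = -8 + (0*(-7/148))*(-20) = -8 + 0*(-20) = -8 + 0 = -8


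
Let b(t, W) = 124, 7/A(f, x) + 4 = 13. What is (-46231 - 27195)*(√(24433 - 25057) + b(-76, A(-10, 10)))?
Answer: -9104824 - 293704*I*√39 ≈ -9.1048e+6 - 1.8342e+6*I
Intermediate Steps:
A(f, x) = 7/9 (A(f, x) = 7/(-4 + 13) = 7/9)
(-46231 - 27195)*(√(24433 - 25057) + b(-76, A(-10, 10))) = (-46231 - 27195)*(√(24433 - 25057) + 124) = -73426*(√(-624) + 124) = -73426*(4*I*√39 + 124) = -73426*(124 + 4*I*√39) = -9104824 - 293704*I*√39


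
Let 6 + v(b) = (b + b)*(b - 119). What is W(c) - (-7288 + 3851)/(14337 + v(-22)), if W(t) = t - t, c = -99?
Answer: 3437/20535 ≈ 0.16737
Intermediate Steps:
W(t) = 0
v(b) = -6 + 2*b*(-119 + b) (v(b) = -6 + (b + b)*(b - 119) = -6 + (2*b)*(-119 + b) = -6 + 2*b*(-119 + b))
W(c) - (-7288 + 3851)/(14337 + v(-22)) = 0 - (-7288 + 3851)/(14337 + (-6 - 238*(-22) + 2*(-22)²)) = 0 - (-3437)/(14337 + (-6 + 5236 + 2*484)) = 0 - (-3437)/(14337 + (-6 + 5236 + 968)) = 0 - (-3437)/(14337 + 6198) = 0 - (-3437)/20535 = 0 - 1*(-3437/20535) = 0 + 3437/20535 = 3437/20535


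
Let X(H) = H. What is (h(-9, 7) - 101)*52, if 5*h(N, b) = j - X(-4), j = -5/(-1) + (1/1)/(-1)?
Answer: -25844/5 ≈ -5168.8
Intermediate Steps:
j = 4 (j = -5*(-1) + (1*1)*(-1) = 5 + 1*(-1) = 5 - 1 = 4)
h(N, b) = 8/5 (h(N, b) = (4 - 1*(-4))/5 = (4 + 4)/5 = (1/5)*8 = 8/5)
(h(-9, 7) - 101)*52 = (8/5 - 101)*52 = -497/5*52 = -25844/5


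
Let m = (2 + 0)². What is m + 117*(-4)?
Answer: -464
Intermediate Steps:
m = 4 (m = 2² = 4)
m + 117*(-4) = 4 + 117*(-4) = 4 - 468 = -464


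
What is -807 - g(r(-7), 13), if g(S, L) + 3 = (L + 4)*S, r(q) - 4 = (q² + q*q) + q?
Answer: -2419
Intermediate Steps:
r(q) = 4 + q + 2*q² (r(q) = 4 + ((q² + q*q) + q) = 4 + ((q² + q²) + q) = 4 + (2*q² + q) = 4 + (q + 2*q²) = 4 + q + 2*q²)
g(S, L) = -3 + S*(4 + L) (g(S, L) = -3 + (L + 4)*S = -3 + (4 + L)*S = -3 + S*(4 + L))
-807 - g(r(-7), 13) = -807 - (-3 + 4*(4 - 7 + 2*(-7)²) + 13*(4 - 7 + 2*(-7)²)) = -807 - (-3 + 4*(4 - 7 + 2*49) + 13*(4 - 7 + 2*49)) = -807 - (-3 + 4*(4 - 7 + 98) + 13*(4 - 7 + 98)) = -807 - (-3 + 4*95 + 13*95) = -807 - (-3 + 380 + 1235) = -807 - 1*1612 = -807 - 1612 = -2419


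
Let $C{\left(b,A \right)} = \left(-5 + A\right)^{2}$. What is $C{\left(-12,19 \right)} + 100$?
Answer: $296$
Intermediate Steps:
$C{\left(-12,19 \right)} + 100 = \left(-5 + 19\right)^{2} + 100 = 14^{2} + 100 = 196 + 100 = 296$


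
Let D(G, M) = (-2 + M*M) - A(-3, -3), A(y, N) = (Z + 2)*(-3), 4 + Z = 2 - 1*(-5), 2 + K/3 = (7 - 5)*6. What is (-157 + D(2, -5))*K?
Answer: -3570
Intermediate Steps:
K = 30 (K = -6 + 3*((7 - 5)*6) = -6 + 3*(2*6) = -6 + 3*12 = -6 + 36 = 30)
Z = 3 (Z = -4 + (2 - 1*(-5)) = -4 + (2 + 5) = -4 + 7 = 3)
A(y, N) = -15 (A(y, N) = (3 + 2)*(-3) = 5*(-3) = -15)
D(G, M) = 13 + M² (D(G, M) = (-2 + M*M) - 1*(-15) = (-2 + M²) + 15 = 13 + M²)
(-157 + D(2, -5))*K = (-157 + (13 + (-5)²))*30 = (-157 + (13 + 25))*30 = (-157 + 38)*30 = -119*30 = -3570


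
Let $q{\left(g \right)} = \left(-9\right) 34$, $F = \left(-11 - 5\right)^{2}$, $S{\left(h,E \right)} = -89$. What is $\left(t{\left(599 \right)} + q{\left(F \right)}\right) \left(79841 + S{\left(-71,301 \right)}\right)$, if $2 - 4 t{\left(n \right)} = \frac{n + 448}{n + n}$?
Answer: $- \frac{14604614907}{599} \approx -2.4382 \cdot 10^{7}$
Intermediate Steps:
$F = 256$ ($F = \left(-16\right)^{2} = 256$)
$q{\left(g \right)} = -306$
$t{\left(n \right)} = \frac{1}{2} - \frac{448 + n}{8 n}$ ($t{\left(n \right)} = \frac{1}{2} - \frac{\left(n + 448\right) \frac{1}{n + n}}{4} = \frac{1}{2} - \frac{\left(448 + n\right) \frac{1}{2 n}}{4} = \frac{1}{2} - \frac{\frac{1}{2} \frac{1}{n} \left(448 + n\right)}{4} = \frac{1}{2} - \frac{448 + n}{8 n}$)
$\left(t{\left(599 \right)} + q{\left(F \right)}\right) \left(79841 + S{\left(-71,301 \right)}\right) = \left(\left(\frac{3}{8} - \frac{56}{599}\right) - 306\right) \left(79841 - 89\right) = \left(\left(\frac{3}{8} - \frac{56}{599}\right) - 306\right) 79752 = \left(\frac{1349}{4792} - 306\right) 79752 = \left(- \frac{1465003}{4792}\right) 79752 = - \frac{14604614907}{599}$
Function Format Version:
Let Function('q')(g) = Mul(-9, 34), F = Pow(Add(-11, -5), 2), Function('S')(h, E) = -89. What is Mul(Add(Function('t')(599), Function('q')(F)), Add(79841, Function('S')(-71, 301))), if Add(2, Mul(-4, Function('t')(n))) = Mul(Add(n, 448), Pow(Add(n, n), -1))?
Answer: Rational(-14604614907, 599) ≈ -2.4382e+7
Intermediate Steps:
F = 256 (F = Pow(-16, 2) = 256)
Function('q')(g) = -306
Function('t')(n) = Add(Rational(1, 2), Mul(Rational(-1, 8), Pow(n, -1), Add(448, n))) (Function('t')(n) = Add(Rational(1, 2), Mul(Rational(-1, 4), Mul(Add(n, 448), Pow(Add(n, n), -1)))) = Add(Rational(1, 2), Mul(Rational(-1, 4), Mul(Add(448, n), Pow(Mul(2, n), -1)))) = Add(Rational(1, 2), Mul(Rational(-1, 4), Mul(Add(448, n), Mul(Rational(1, 2), Pow(n, -1))))) = Add(Rational(1, 2), Mul(Rational(-1, 4), Mul(Rational(1, 2), Pow(n, -1), Add(448, n)))) = Add(Rational(1, 2), Mul(Rational(-1, 8), Pow(n, -1), Add(448, n))))
Mul(Add(Function('t')(599), Function('q')(F)), Add(79841, Function('S')(-71, 301))) = Mul(Add(Add(Rational(3, 8), Mul(-56, Pow(599, -1))), -306), Add(79841, -89)) = Mul(Add(Add(Rational(3, 8), Mul(-56, Rational(1, 599))), -306), 79752) = Mul(Add(Add(Rational(3, 8), Rational(-56, 599)), -306), 79752) = Mul(Add(Rational(1349, 4792), -306), 79752) = Mul(Rational(-1465003, 4792), 79752) = Rational(-14604614907, 599)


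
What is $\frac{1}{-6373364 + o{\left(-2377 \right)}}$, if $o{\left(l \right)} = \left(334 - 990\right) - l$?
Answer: $- \frac{1}{6371643} \approx -1.5695 \cdot 10^{-7}$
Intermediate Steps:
$o{\left(l \right)} = -656 - l$
$\frac{1}{-6373364 + o{\left(-2377 \right)}} = \frac{1}{-6373364 - -1721} = \frac{1}{-6373364 + \left(-656 + 2377\right)} = \frac{1}{-6373364 + 1721} = \frac{1}{-6371643} = - \frac{1}{6371643}$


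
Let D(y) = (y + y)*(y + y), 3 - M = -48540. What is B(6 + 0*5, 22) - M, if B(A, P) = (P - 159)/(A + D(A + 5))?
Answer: -23786207/490 ≈ -48543.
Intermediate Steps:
M = 48543 (M = 3 - 1*(-48540) = 3 + 48540 = 48543)
D(y) = 4*y² (D(y) = (2*y)*(2*y) = 4*y²)
B(A, P) = (-159 + P)/(A + 4*(5 + A)²) (B(A, P) = (P - 159)/(A + 4*(A + 5)²) = (-159 + P)/(A + 4*(5 + A)²))
B(6 + 0*5, 22) - M = (-159 + 22)/((6 + 0*5) + 4*(5 + (6 + 0*5))²) - 1*48543 = -137/((6 + 0) + 4*(5 + (6 + 0))²) - 48543 = -137/(6 + 4*(5 + 6)²) - 48543 = -137/(6 + 4*11²) - 48543 = -137/(6 + 4*121) - 48543 = -137/(6 + 484) - 48543 = -137/490 - 48543 = -23786207/490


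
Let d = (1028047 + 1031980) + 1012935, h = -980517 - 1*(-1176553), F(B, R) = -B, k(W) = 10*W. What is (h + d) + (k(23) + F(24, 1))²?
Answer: 3311434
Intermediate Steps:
h = 196036 (h = -980517 + 1176553 = 196036)
d = 3072962 (d = 2060027 + 1012935 = 3072962)
(h + d) + (k(23) + F(24, 1))² = (196036 + 3072962) + (10*23 - 1*24)² = 3268998 + (230 - 24)² = 3268998 + 206² = 3268998 + 42436 = 3311434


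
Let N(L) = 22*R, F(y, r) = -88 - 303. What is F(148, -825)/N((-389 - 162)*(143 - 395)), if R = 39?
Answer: -391/858 ≈ -0.45571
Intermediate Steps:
F(y, r) = -391
N(L) = 858 (N(L) = 22*39 = 858)
F(148, -825)/N((-389 - 162)*(143 - 395)) = -391/858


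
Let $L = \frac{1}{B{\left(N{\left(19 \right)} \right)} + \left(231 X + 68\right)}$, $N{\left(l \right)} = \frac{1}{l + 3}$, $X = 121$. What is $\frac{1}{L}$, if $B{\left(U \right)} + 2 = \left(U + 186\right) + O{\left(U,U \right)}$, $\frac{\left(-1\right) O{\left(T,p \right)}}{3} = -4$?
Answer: $\frac{620731}{22} \approx 28215.0$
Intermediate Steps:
$O{\left(T,p \right)} = 12$ ($O{\left(T,p \right)} = \left(-3\right) \left(-4\right) = 12$)
$N{\left(l \right)} = \frac{1}{3 + l}$
$B{\left(U \right)} = 196 + U$ ($B{\left(U \right)} = -2 + \left(\left(U + 186\right) + 12\right) = -2 + \left(\left(186 + U\right) + 12\right) = -2 + \left(198 + U\right) = 196 + U$)
$L = \frac{22}{620731}$ ($L = \frac{1}{\left(196 + \frac{1}{3 + 19}\right) + \left(231 \cdot 121 + 68\right)} = \frac{1}{\left(196 + \frac{1}{22}\right) + \left(27951 + 68\right)} = \frac{1}{\left(196 + \frac{1}{22}\right) + 28019} = \frac{1}{\frac{4313}{22} + 28019} = \frac{1}{\frac{620731}{22}} = \frac{22}{620731} \approx 3.5442 \cdot 10^{-5}$)
$\frac{1}{L} = \frac{1}{\frac{22}{620731}} = \frac{620731}{22}$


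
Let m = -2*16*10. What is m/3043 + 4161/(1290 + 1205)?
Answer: 11863523/7592285 ≈ 1.5626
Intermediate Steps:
m = -320 (m = -32*10 = -320)
m/3043 + 4161/(1290 + 1205) = -320/3043 + 4161/(1290 + 1205) = -320*1/3043 + 4161/2495 = -320/3043 + 4161*(1/2495) = -320/3043 + 4161/2495 = 11863523/7592285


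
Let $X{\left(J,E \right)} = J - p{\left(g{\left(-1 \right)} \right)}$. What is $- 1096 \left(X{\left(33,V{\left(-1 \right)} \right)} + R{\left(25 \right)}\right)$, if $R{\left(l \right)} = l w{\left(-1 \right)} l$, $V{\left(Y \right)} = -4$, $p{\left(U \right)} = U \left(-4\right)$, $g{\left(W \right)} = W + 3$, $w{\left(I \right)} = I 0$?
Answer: $-44936$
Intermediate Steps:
$w{\left(I \right)} = 0$
$g{\left(W \right)} = 3 + W$
$p{\left(U \right)} = - 4 U$
$X{\left(J,E \right)} = 8 + J$ ($X{\left(J,E \right)} = J - - 4 \left(3 - 1\right) = J - \left(-4\right) 2 = J - -8 = J + 8 = 8 + J$)
$R{\left(l \right)} = 0$ ($R{\left(l \right)} = l 0 l = 0 l = 0$)
$- 1096 \left(X{\left(33,V{\left(-1 \right)} \right)} + R{\left(25 \right)}\right) = - 1096 \left(\left(8 + 33\right) + 0\right) = - 1096 \left(41 + 0\right) = \left(-1096\right) 41 = -44936$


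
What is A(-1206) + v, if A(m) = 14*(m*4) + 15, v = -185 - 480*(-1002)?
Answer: 413254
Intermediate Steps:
v = 480775 (v = -185 + 480960 = 480775)
A(m) = 15 + 56*m (A(m) = 14*(4*m) + 15 = 56*m + 15 = 15 + 56*m)
A(-1206) + v = (15 + 56*(-1206)) + 480775 = (15 - 67536) + 480775 = -67521 + 480775 = 413254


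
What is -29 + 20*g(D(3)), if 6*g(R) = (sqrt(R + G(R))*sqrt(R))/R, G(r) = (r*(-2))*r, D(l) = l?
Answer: -29 + 10*I*sqrt(5)/3 ≈ -29.0 + 7.4536*I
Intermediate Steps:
G(r) = -2*r**2 (G(r) = (-2*r)*r = -2*r**2)
g(R) = sqrt(R - 2*R**2)/(6*sqrt(R)) (g(R) = ((sqrt(R - 2*R**2)*sqrt(R))/R)/6 = ((sqrt(R)*sqrt(R - 2*R**2))/R)/6 = (sqrt(R - 2*R**2)/sqrt(R))/6 = sqrt(R - 2*R**2)/(6*sqrt(R)))
-29 + 20*g(D(3)) = -29 + 20*(sqrt(3*(1 - 2*3))/(6*sqrt(3))) = -29 + 20*((sqrt(3)/3)*sqrt(3*(1 - 6))/6) = -29 + 20*((sqrt(3)/3)*sqrt(3*(-5))/6) = -29 + 20*((sqrt(3)/3)*sqrt(-15)/6) = -29 + 20*((sqrt(3)/3)*(I*sqrt(15))/6) = -29 + 20*(I*sqrt(5)/6) = -29 + 10*I*sqrt(5)/3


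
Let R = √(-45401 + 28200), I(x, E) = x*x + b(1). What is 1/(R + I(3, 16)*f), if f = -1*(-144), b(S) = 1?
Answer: 1440/2090801 - I*√17201/2090801 ≈ 0.00068873 - 6.2728e-5*I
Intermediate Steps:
f = 144
I(x, E) = 1 + x² (I(x, E) = x*x + 1 = x² + 1 = 1 + x²)
R = I*√17201 (R = √(-17201) = I*√17201 ≈ 131.15*I)
1/(R + I(3, 16)*f) = 1/(I*√17201 + (1 + 3²)*144) = 1/(I*√17201 + (1 + 9)*144) = 1/(I*√17201 + 10*144) = 1/(I*√17201 + 1440) = 1/(1440 + I*√17201)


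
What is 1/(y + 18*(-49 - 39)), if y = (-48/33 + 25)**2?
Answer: -121/124583 ≈ -0.00097124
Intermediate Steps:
y = 67081/121 (y = (-48*1/33 + 25)**2 = (-16/11 + 25)**2 = (259/11)**2 = 67081/121 ≈ 554.39)
1/(y + 18*(-49 - 39)) = 1/(67081/121 + 18*(-49 - 39)) = 1/(67081/121 + 18*(-88)) = 1/(67081/121 - 1584) = 1/(-124583/121) = -121/124583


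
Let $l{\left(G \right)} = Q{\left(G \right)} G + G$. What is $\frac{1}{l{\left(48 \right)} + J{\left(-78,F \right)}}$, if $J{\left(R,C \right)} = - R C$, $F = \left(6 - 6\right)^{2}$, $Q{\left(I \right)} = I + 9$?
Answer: $\frac{1}{2784} \approx 0.0003592$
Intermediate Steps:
$Q{\left(I \right)} = 9 + I$
$l{\left(G \right)} = G + G \left(9 + G\right)$ ($l{\left(G \right)} = \left(9 + G\right) G + G = G \left(9 + G\right) + G = G + G \left(9 + G\right)$)
$F = 0$ ($F = 0^{2} = 0$)
$J{\left(R,C \right)} = - C R$
$\frac{1}{l{\left(48 \right)} + J{\left(-78,F \right)}} = \frac{1}{48 \left(10 + 48\right) - 0 \left(-78\right)} = \frac{1}{48 \cdot 58 + 0} = \frac{1}{2784 + 0} = \frac{1}{2784}$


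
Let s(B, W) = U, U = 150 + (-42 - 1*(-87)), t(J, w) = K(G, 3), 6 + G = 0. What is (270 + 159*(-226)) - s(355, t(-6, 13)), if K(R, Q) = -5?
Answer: -35859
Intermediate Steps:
G = -6 (G = -6 + 0 = -6)
t(J, w) = -5
U = 195 (U = 150 + (-42 + 87) = 150 + 45 = 195)
s(B, W) = 195
(270 + 159*(-226)) - s(355, t(-6, 13)) = (270 + 159*(-226)) - 1*195 = (270 - 35934) - 195 = -35664 - 195 = -35859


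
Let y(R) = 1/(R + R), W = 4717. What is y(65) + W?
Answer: 613211/130 ≈ 4717.0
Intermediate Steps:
y(R) = 1/(2*R)
y(65) + W = (½)/65 + 4717 = (½)*(1/65) + 4717 = 1/130 + 4717 = 613211/130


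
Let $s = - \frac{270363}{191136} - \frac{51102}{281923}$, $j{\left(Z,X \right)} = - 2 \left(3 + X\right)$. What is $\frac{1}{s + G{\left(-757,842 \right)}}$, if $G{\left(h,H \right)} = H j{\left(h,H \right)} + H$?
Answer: $- \frac{17961878176}{25544298168453595} \approx -7.0317 \cdot 10^{-7}$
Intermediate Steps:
$j{\left(Z,X \right)} = -6 - 2 X$
$G{\left(h,H \right)} = H + H \left(-6 - 2 H\right)$ ($G{\left(h,H \right)} = H \left(-6 - 2 H\right) + H = H + H \left(-6 - 2 H\right)$)
$s = - \frac{28662993307}{17961878176}$ ($s = \left(-270363\right) \frac{1}{191136} - \frac{51102}{281923} = - \frac{90121}{63712} - \frac{51102}{281923} = - \frac{28662993307}{17961878176} \approx -1.5958$)
$\frac{1}{s + G{\left(-757,842 \right)}} = \frac{1}{- \frac{28662993307}{17961878176} - 842 \left(5 + 2 \cdot 842\right)} = \frac{1}{- \frac{28662993307}{17961878176} - 842 \left(5 + 1684\right)} = \frac{1}{- \frac{28662993307}{17961878176} - 842 \cdot 1689} = \frac{1}{- \frac{28662993307}{17961878176} - 1422138} = \frac{1}{- \frac{25544298168453595}{17961878176}} = - \frac{17961878176}{25544298168453595}$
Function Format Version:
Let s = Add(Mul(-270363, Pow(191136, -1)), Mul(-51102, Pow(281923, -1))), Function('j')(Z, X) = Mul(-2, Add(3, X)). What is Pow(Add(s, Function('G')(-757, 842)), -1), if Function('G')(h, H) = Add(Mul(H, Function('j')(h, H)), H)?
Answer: Rational(-17961878176, 25544298168453595) ≈ -7.0317e-7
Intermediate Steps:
Function('j')(Z, X) = Add(-6, Mul(-2, X))
Function('G')(h, H) = Add(H, Mul(H, Add(-6, Mul(-2, H)))) (Function('G')(h, H) = Add(Mul(H, Add(-6, Mul(-2, H))), H) = Add(H, Mul(H, Add(-6, Mul(-2, H)))))
s = Rational(-28662993307, 17961878176) (s = Add(Mul(-270363, Rational(1, 191136)), Mul(-51102, Rational(1, 281923))) = Add(Rational(-90121, 63712), Rational(-51102, 281923)) = Rational(-28662993307, 17961878176) ≈ -1.5958)
Pow(Add(s, Function('G')(-757, 842)), -1) = Pow(Add(Rational(-28662993307, 17961878176), Mul(-1, 842, Add(5, Mul(2, 842)))), -1) = Pow(Add(Rational(-28662993307, 17961878176), Mul(-1, 842, Add(5, 1684))), -1) = Pow(Add(Rational(-28662993307, 17961878176), Mul(-1, 842, 1689)), -1) = Pow(Add(Rational(-28662993307, 17961878176), -1422138), -1) = Pow(Rational(-25544298168453595, 17961878176), -1) = Rational(-17961878176, 25544298168453595)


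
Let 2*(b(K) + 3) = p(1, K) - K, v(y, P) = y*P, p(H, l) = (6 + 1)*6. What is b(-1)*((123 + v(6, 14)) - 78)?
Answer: 4773/2 ≈ 2386.5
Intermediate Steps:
p(H, l) = 42 (p(H, l) = 7*6 = 42)
v(y, P) = P*y
b(K) = 18 - K/2 (b(K) = -3 + (42 - K)/2 = -3 + (21 - K/2) = 18 - K/2)
b(-1)*((123 + v(6, 14)) - 78) = (18 - 1/2*(-1))*((123 + 14*6) - 78) = (18 + 1/2)*((123 + 84) - 78) = 37*(207 - 78)/2 = (37/2)*129 = 4773/2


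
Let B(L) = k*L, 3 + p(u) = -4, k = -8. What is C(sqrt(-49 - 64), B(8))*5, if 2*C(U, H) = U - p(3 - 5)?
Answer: 35/2 + 5*I*sqrt(113)/2 ≈ 17.5 + 26.575*I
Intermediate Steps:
p(u) = -7 (p(u) = -3 - 4 = -7)
B(L) = -8*L
C(U, H) = 7/2 + U/2 (C(U, H) = (U - 1*(-7))/2 = (U + 7)/2 = (7 + U)/2 = 7/2 + U/2)
C(sqrt(-49 - 64), B(8))*5 = (7/2 + sqrt(-49 - 64)/2)*5 = (7/2 + sqrt(-113)/2)*5 = (7/2 + (I*sqrt(113))/2)*5 = (7/2 + I*sqrt(113)/2)*5 = 35/2 + 5*I*sqrt(113)/2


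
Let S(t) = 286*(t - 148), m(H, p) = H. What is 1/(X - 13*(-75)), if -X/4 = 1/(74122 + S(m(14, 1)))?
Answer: 17899/17451523 ≈ 0.0010256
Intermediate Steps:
S(t) = -42328 + 286*t (S(t) = 286*(-148 + t) = -42328 + 286*t)
X = -2/17899 (X = -4/(74122 + (-42328 + 286*14)) = -4/(74122 + (-42328 + 4004)) = -4/(74122 - 38324) = -4/35798 = -4*1/35798 = -2/17899 ≈ -0.00011174)
1/(X - 13*(-75)) = 1/(-2/17899 - 13*(-75)) = 1/(-2/17899 + 975) = 1/(17451523/17899) = 17899/17451523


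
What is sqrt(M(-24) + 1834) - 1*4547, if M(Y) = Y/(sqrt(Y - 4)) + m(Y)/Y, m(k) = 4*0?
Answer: -4547 + sqrt(89866 + 84*I*sqrt(7))/7 ≈ -4504.2 + 0.052954*I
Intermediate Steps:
m(k) = 0
M(Y) = Y/sqrt(-4 + Y) (M(Y) = Y/(sqrt(Y - 4)) + 0/Y = Y/(sqrt(-4 + Y)) + 0 = Y/sqrt(-4 + Y) + 0 = Y/sqrt(-4 + Y))
sqrt(M(-24) + 1834) - 1*4547 = sqrt(-24/sqrt(-4 - 24) + 1834) - 1*4547 = sqrt(-(-12)*I*sqrt(7)/7 + 1834) - 4547 = sqrt(12*I*sqrt(7)/7 + 1834) - 4547 = sqrt(1834 + 12*I*sqrt(7)/7) - 4547 = -4547 + sqrt(1834 + 12*I*sqrt(7)/7)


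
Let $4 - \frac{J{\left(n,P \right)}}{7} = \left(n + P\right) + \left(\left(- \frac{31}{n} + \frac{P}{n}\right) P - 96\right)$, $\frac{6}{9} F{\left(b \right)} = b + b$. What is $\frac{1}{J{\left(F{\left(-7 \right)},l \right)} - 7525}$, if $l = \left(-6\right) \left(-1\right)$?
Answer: $- \frac{1}{6770} \approx -0.00014771$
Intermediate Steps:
$l = 6$
$F{\left(b \right)} = 3 b$ ($F{\left(b \right)} = \frac{3 \left(b + b\right)}{2} = \frac{3 \cdot 2 b}{2} = 3 b$)
$J{\left(n,P \right)} = 700 - 7 P - 7 n - 7 P \left(- \frac{31}{n} + \frac{P}{n}\right)$ ($J{\left(n,P \right)} = 28 - 7 \left(\left(n + P\right) + \left(\left(- \frac{31}{n} + \frac{P}{n}\right) P - 96\right)\right) = 28 - 7 \left(\left(P + n\right) + \left(P \left(- \frac{31}{n} + \frac{P}{n}\right) - 96\right)\right) = 28 - 7 \left(\left(P + n\right) + \left(-96 + P \left(- \frac{31}{n} + \frac{P}{n}\right)\right)\right) = 28 - 7 \left(-96 + P + n + P \left(- \frac{31}{n} + \frac{P}{n}\right)\right) = 28 - \left(-672 + 7 P + 7 n + 7 P \left(- \frac{31}{n} + \frac{P}{n}\right)\right) = 700 - 7 P - 7 n - 7 P \left(- \frac{31}{n} + \frac{P}{n}\right)$)
$\frac{1}{J{\left(F{\left(-7 \right)},l \right)} - 7525} = \frac{1}{\frac{7 \left(- 6^{2} + 31 \cdot 6 - 3 \left(-7\right) \left(-100 + 6 + 3 \left(-7\right)\right)\right)}{3 \left(-7\right)} - 7525} = \frac{1}{\frac{7 \left(\left(-1\right) 36 + 186 - - 21 \left(-100 + 6 - 21\right)\right)}{-21} - 7525} = \frac{1}{7 \left(- \frac{1}{21}\right) \left(-36 + 186 - \left(-21\right) \left(-115\right)\right) - 7525} = \frac{1}{7 \left(- \frac{1}{21}\right) \left(-36 + 186 - 2415\right) - 7525} = \frac{1}{7 \left(- \frac{1}{21}\right) \left(-2265\right) - 7525} = \frac{1}{755 - 7525} = \frac{1}{-6770} = - \frac{1}{6770}$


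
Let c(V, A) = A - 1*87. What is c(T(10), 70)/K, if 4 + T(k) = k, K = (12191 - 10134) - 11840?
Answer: 17/9783 ≈ 0.0017377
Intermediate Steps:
K = -9783 (K = 2057 - 11840 = -9783)
T(k) = -4 + k
c(V, A) = -87 + A (c(V, A) = A - 87 = -87 + A)
c(T(10), 70)/K = (-87 + 70)/(-9783) = -17*(-1/9783) = 17/9783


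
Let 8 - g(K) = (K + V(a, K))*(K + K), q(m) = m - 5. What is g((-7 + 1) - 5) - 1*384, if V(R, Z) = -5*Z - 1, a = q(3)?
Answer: 570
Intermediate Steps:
q(m) = -5 + m
a = -2 (a = -5 + 3 = -2)
V(R, Z) = -1 - 5*Z
g(K) = 8 - 2*K*(-1 - 4*K) (g(K) = 8 - (K + (-1 - 5*K))*(K + K) = 8 - (-1 - 4*K)*2*K = 8 - 2*K*(-1 - 4*K))
g((-7 + 1) - 5) - 1*384 = (8 + 2*((-7 + 1) - 5) + 8*((-7 + 1) - 5)**2) - 1*384 = (8 + 2*(-6 - 5) + 8*(-6 - 5)**2) - 384 = (8 + 2*(-11) + 8*(-11)**2) - 384 = (8 - 22 + 8*121) - 384 = (8 - 22 + 968) - 384 = 954 - 384 = 570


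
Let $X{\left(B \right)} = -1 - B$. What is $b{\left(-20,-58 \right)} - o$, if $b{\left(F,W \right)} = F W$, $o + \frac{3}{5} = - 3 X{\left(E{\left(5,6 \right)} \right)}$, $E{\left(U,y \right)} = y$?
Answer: $\frac{5698}{5} \approx 1139.6$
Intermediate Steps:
$o = \frac{102}{5}$ ($o = - \frac{3}{5} - 3 \left(-1 - 6\right) = - \frac{3}{5} - -21 = - \frac{3}{5} + 21 = \frac{102}{5} \approx 20.4$)
$b{\left(-20,-58 \right)} - o = \left(-20\right) \left(-58\right) - \frac{102}{5} = 1160 - \frac{102}{5} = \frac{5698}{5}$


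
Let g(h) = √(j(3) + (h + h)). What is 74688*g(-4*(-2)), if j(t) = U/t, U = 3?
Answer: 74688*√17 ≈ 3.0795e+5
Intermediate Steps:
j(t) = 3/t
g(h) = √(1 + 2*h) (g(h) = √(3/3 + (h + h)) = √(3*(⅓) + 2*h) = √(1 + 2*h))
74688*g(-4*(-2)) = 74688*√(1 + 2*(-4*(-2))) = 74688*√(1 + 2*8) = 74688*√(1 + 16) = 74688*√17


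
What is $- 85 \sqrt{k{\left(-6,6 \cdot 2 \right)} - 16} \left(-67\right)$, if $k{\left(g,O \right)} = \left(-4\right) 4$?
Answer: $22780 i \sqrt{2} \approx 32216.0 i$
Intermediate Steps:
$k{\left(g,O \right)} = -16$
$- 85 \sqrt{k{\left(-6,6 \cdot 2 \right)} - 16} \left(-67\right) = - 85 \sqrt{-16 - 16} \left(-67\right) = - 85 \sqrt{-32} \left(-67\right) = - 85 \cdot 4 i \sqrt{2} \left(-67\right) = - 340 i \sqrt{2} \left(-67\right) = 22780 i \sqrt{2}$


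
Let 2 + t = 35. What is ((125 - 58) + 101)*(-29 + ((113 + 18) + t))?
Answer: 22680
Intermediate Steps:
t = 33 (t = -2 + 35 = 33)
((125 - 58) + 101)*(-29 + ((113 + 18) + t)) = ((125 - 58) + 101)*(-29 + ((113 + 18) + 33)) = (67 + 101)*(-29 + (131 + 33)) = 168*(-29 + 164) = 168*135 = 22680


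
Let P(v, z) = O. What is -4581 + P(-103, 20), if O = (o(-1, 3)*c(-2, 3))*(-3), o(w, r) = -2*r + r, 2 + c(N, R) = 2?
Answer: -4581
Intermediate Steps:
c(N, R) = 0 (c(N, R) = -2 + 2 = 0)
o(w, r) = -r
O = 0 (O = (-1*3*0)*(-3) = -3*0*(-3) = 0*(-3) = 0)
P(v, z) = 0
-4581 + P(-103, 20) = -4581 + 0 = -4581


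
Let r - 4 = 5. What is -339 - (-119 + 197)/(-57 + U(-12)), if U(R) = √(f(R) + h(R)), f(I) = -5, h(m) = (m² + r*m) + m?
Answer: -28698/85 + 39*√19/1615 ≈ -337.52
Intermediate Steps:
r = 9 (r = 4 + 5 = 9)
h(m) = m² + 10*m (h(m) = (m² + 9*m) + m = m² + 10*m)
U(R) = √(-5 + R*(10 + R))
-339 - (-119 + 197)/(-57 + U(-12)) = -339 - (-119 + 197)/(-57 + √(-5 - 12*(10 - 12))) = -339 - 78/(-57 + √(-5 - 12*(-2))) = -339 - 78/(-57 + √(-5 + 24)) = -339 - 78/(-57 + √19)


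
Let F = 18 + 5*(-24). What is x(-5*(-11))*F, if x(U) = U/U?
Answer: -102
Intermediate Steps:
F = -102 (F = 18 - 120 = -102)
x(U) = 1
x(-5*(-11))*F = 1*(-102) = -102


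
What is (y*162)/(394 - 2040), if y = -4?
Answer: 324/823 ≈ 0.39368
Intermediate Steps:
(y*162)/(394 - 2040) = (-4*162)/(394 - 2040) = -648/(-1646) = -1/1646*(-648) = 324/823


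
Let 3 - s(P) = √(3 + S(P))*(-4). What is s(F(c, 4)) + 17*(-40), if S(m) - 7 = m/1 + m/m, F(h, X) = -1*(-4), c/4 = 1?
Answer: -677 + 4*√15 ≈ -661.51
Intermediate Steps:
c = 4 (c = 4*1 = 4)
F(h, X) = 4
S(m) = 8 + m (S(m) = 7 + (m/1 + m/m) = 7 + (m*1 + 1) = 7 + (m + 1) = 7 + (1 + m) = 8 + m)
s(P) = 3 + 4*√(11 + P) (s(P) = 3 - √(3 + (8 + P))*(-4) = 3 - √(11 + P)*(-4) = 3 - (-4)*√(11 + P) = 3 + 4*√(11 + P))
s(F(c, 4)) + 17*(-40) = (3 + 4*√(11 + 4)) + 17*(-40) = (3 + 4*√15) - 680 = -677 + 4*√15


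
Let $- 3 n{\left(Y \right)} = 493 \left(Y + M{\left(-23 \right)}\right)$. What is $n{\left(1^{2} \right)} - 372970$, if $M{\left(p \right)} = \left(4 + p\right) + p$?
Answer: $- \frac{1098697}{3} \approx -3.6623 \cdot 10^{5}$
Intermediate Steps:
$M{\left(p \right)} = 4 + 2 p$
$n{\left(Y \right)} = 6902 - \frac{493 Y}{3}$ ($n{\left(Y \right)} = - \frac{493 \left(Y + \left(4 + 2 \left(-23\right)\right)\right)}{3} = - \frac{493 \left(Y + \left(4 - 46\right)\right)}{3} = - \frac{493 \left(Y - 42\right)}{3} = - \frac{493 \left(-42 + Y\right)}{3} = - \frac{-20706 + 493 Y}{3} = 6902 - \frac{493 Y}{3}$)
$n{\left(1^{2} \right)} - 372970 = \left(6902 - \frac{493 \cdot 1^{2}}{3}\right) - 372970 = \left(6902 - \frac{493}{3}\right) - 372970 = \frac{20213}{3} - 372970 = - \frac{1098697}{3}$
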